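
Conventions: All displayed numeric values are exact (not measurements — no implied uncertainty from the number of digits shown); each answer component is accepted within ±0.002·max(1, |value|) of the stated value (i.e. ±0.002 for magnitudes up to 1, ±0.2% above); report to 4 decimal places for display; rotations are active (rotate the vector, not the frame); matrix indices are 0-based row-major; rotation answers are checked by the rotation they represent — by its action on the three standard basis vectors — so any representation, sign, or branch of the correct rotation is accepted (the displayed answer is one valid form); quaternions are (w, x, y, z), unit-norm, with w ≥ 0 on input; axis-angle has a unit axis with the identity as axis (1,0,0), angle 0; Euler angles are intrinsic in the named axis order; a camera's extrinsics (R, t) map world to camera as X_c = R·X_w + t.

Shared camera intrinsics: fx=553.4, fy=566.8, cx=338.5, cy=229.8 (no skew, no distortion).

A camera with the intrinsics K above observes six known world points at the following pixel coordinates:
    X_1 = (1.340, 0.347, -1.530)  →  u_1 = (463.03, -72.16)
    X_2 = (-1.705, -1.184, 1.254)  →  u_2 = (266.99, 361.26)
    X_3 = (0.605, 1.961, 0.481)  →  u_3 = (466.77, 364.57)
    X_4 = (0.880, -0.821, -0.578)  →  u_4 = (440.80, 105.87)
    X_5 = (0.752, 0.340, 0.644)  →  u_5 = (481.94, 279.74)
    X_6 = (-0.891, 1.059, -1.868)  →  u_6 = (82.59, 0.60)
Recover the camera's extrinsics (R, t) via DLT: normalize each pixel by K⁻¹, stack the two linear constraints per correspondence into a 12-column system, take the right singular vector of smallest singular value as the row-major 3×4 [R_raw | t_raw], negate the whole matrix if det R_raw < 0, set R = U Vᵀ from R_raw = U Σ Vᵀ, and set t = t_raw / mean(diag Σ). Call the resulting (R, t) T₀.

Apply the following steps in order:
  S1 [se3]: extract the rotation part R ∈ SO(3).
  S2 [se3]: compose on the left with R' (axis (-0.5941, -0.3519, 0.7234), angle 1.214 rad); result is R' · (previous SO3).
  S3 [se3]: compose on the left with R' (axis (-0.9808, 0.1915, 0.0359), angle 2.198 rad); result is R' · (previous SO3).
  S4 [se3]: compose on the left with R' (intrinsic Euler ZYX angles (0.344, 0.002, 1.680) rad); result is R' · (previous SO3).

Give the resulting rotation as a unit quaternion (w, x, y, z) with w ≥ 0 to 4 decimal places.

source (pnp_recover): camera pose = R=[0.9203 -0.1692 0.3528; -0.3192 0.1968 0.9270; -0.2263 -0.9657 0.1272], t=(0.1500, -0.0800, 4.3199)
after S1 (rot_of_se3): [0.9203 -0.1692 0.3528; -0.3192 0.1968 0.9270; -0.2263 -0.9657 0.1272]
after S2 (compose_so3): [0.8436 0.3839 -0.3755; 0.5233 -0.4307 0.7353; 0.1206 -0.8168 -0.5642]
after S3 (compose_so3): [0.6335 0.4207 -0.6494; -0.4065 -0.5332 -0.7419; -0.6584 0.7340 -0.1668]
after S4 (compose_so3): [0.3601 0.6214 -0.6959; 0.8712 -0.4907 0.0127; -0.3336 -0.6109 -0.7181]

rotation (quat) = (0.1945, -0.8014, -0.4656, 0.3211)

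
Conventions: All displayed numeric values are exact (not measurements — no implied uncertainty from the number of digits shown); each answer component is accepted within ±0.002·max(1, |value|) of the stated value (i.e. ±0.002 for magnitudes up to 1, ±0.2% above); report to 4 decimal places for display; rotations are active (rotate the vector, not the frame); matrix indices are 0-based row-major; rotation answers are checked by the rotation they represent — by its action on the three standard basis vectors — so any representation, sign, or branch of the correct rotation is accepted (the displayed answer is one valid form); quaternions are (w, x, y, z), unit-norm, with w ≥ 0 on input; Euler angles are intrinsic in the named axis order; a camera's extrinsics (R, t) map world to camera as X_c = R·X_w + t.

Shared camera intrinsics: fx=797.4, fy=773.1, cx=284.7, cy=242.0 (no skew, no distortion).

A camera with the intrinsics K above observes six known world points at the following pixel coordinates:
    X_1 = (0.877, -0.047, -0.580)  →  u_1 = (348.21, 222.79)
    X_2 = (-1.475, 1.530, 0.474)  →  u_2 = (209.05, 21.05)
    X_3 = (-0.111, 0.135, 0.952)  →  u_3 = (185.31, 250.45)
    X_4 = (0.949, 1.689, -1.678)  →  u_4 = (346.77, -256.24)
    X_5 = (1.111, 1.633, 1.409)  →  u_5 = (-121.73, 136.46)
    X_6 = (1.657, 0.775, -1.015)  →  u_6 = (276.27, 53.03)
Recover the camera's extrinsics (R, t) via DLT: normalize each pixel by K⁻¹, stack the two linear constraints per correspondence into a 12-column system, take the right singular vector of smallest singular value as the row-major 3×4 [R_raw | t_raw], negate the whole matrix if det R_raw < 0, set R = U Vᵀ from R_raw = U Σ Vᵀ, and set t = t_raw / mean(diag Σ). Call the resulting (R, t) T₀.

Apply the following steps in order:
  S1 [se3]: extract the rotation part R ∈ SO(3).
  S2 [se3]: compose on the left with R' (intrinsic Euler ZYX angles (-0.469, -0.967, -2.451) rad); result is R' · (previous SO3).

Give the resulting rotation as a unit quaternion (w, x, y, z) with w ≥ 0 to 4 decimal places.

rotation (quat) = (0.0093, -0.2476, 0.9682, -0.0336)

source (pnp_recover): camera pose = R=[-0.3223 -0.5244 -0.7881; 0.3398 -0.8411 0.4207; -0.8836 -0.1322 0.4493], t=(0.1100, -0.1900, 4.9098)
after S1 (rot_of_se3): [-0.3223 -0.5244 -0.7881; 0.3398 -0.8411 0.4207; -0.8836 -0.1322 0.4493]
after S2 (compose_so3): [-0.8772 -0.4789 0.0347; -0.4801 0.8751 -0.0603; -0.0015 -0.0696 -0.9976]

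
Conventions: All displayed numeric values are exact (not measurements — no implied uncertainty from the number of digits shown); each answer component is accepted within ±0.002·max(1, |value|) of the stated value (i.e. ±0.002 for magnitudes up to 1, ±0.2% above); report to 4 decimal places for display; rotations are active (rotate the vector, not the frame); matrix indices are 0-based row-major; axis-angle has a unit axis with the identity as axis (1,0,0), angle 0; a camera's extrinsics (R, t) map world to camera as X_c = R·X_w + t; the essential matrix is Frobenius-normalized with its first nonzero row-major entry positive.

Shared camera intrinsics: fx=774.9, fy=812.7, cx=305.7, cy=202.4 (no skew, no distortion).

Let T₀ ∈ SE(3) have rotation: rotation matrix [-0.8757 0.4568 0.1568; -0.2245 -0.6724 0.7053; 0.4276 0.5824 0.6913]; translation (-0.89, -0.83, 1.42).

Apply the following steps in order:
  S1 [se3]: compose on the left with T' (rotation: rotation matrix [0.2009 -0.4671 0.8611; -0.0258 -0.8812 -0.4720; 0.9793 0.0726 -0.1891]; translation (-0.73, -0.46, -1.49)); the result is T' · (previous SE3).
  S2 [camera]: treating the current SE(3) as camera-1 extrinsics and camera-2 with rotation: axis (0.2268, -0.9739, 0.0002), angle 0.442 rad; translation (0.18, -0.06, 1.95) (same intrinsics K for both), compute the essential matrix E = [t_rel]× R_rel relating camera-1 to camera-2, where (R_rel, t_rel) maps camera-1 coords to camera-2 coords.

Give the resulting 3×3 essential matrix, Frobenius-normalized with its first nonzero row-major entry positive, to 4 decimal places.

matrix = [0.0895 0.1344 0.0730; -0.3483 0.5012 0.3455; 0.6054 0.3078 0.1241]

after S1 (compose_se3): R=[0.2971 0.9074 0.2973; 0.0186 0.3059 -0.9519; -0.9547 0.2884 0.0740], t=(0.7016, -0.3759, -2.6903)
after S2 (essential): [0.0895 0.1344 0.0730; -0.3483 0.5012 0.3455; 0.6054 0.3078 0.1241]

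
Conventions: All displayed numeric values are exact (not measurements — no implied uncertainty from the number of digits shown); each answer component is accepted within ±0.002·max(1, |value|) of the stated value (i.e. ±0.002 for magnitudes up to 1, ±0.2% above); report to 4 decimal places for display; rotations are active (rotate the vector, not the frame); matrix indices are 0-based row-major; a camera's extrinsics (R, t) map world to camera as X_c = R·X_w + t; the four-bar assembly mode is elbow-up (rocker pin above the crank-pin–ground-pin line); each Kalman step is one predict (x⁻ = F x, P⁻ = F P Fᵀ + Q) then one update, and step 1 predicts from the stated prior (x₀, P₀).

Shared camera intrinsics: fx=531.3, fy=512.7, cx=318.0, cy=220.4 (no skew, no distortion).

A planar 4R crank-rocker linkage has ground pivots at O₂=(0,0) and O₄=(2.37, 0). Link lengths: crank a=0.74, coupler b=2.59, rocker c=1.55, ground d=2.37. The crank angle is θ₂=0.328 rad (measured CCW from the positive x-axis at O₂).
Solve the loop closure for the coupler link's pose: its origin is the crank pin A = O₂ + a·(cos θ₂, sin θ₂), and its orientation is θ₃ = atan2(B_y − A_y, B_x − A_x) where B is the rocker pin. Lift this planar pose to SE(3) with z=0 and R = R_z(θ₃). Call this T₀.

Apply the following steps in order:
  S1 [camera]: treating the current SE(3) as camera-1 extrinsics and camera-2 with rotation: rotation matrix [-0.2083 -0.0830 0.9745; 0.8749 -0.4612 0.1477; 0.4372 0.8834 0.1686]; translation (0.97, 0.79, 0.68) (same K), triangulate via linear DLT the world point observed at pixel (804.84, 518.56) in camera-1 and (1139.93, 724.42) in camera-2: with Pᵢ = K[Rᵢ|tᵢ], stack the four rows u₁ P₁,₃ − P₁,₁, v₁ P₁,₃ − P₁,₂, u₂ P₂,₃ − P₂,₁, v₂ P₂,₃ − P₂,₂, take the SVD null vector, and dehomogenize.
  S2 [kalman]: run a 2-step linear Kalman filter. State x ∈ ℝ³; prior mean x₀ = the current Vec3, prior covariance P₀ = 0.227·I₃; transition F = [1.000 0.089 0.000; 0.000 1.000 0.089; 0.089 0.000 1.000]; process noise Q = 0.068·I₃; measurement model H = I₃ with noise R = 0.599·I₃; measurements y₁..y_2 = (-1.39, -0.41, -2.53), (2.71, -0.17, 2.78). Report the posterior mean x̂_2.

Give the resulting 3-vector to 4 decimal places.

result = (0.7312, 0.0563, 0.8044)

source (fourbar_fk): coupler pose = R=[0.8914 -0.4531 0.0000; 0.4531 0.8914 0.0000; 0.0000 0.0000 1.0000], t=(0.7005, 0.2384, 0.0000)
after S1 (triangulate): (0.4092, 0.2140, 1.0568)
after S2 (kf_track): (0.7312, 0.0563, 0.8044)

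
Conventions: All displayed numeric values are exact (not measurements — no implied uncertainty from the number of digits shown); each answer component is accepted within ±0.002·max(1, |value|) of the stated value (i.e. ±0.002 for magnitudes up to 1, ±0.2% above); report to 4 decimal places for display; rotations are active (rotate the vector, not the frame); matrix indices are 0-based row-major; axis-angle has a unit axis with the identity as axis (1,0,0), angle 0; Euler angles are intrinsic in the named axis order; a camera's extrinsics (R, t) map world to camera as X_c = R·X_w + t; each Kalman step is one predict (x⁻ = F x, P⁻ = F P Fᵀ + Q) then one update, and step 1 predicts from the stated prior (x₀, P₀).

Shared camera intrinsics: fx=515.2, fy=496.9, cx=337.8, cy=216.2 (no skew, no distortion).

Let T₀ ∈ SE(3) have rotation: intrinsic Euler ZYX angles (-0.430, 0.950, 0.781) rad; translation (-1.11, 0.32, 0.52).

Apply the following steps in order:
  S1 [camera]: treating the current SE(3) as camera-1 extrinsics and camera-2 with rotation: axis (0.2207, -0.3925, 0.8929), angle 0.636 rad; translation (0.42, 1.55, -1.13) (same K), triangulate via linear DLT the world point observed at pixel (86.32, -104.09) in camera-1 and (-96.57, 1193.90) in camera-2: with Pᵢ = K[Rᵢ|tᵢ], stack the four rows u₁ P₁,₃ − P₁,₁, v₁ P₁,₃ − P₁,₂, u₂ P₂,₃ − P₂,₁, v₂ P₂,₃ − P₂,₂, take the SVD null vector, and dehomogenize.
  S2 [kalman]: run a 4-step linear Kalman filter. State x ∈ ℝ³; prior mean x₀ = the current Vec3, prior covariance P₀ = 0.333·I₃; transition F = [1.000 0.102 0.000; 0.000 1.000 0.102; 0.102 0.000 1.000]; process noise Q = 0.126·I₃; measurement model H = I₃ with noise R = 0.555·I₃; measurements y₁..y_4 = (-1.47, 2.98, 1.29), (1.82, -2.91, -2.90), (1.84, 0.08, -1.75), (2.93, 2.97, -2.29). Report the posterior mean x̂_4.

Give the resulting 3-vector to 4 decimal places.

after S1 (triangulate): (-0.5245, 0.1206, 1.8525)
after S2 (kf_track): (1.6036, 1.0225, -1.2096)

result = (1.6036, 1.0225, -1.2096)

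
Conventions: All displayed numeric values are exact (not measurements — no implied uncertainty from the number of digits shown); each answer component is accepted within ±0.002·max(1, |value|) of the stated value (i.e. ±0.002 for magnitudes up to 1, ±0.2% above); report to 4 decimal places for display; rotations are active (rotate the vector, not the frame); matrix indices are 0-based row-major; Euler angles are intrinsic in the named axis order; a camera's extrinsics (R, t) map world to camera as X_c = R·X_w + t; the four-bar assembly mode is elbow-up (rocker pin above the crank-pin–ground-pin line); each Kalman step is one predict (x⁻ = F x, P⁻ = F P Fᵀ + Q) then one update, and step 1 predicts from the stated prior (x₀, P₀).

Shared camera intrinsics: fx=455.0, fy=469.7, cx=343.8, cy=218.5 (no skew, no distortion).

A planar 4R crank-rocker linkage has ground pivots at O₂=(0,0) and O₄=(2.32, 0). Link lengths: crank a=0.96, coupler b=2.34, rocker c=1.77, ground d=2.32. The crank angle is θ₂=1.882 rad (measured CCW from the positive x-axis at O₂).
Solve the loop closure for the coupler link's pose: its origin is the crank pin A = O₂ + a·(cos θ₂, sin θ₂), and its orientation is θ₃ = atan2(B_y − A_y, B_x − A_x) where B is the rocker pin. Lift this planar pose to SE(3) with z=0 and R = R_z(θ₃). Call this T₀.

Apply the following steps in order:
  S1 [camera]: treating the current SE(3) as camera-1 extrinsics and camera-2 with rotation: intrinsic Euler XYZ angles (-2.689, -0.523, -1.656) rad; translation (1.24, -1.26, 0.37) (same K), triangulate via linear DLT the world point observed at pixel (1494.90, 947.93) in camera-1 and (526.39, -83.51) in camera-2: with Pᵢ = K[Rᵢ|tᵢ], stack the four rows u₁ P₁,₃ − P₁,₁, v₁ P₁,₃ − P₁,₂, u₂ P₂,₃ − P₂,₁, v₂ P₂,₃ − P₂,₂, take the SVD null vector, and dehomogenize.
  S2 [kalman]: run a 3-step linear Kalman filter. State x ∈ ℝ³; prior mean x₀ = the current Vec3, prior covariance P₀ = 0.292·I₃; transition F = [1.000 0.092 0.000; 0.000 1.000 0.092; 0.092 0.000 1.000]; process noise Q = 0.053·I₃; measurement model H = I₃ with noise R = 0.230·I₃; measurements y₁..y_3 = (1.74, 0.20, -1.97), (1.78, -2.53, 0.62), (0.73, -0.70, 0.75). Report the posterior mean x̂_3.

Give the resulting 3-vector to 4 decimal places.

source (fourbar_fk): coupler pose = R=[0.9388 -0.3445 0.0000; 0.3445 0.9388 0.0000; 0.0000 0.0000 1.0000], t=(-0.2940, 0.9139, 0.0000)
after S1 (triangulate): (0.9182, -0.7664, 0.3289)
after S2 (kf_track): (1.1622, -1.0452, 0.2532)

result = (1.1622, -1.0452, 0.2532)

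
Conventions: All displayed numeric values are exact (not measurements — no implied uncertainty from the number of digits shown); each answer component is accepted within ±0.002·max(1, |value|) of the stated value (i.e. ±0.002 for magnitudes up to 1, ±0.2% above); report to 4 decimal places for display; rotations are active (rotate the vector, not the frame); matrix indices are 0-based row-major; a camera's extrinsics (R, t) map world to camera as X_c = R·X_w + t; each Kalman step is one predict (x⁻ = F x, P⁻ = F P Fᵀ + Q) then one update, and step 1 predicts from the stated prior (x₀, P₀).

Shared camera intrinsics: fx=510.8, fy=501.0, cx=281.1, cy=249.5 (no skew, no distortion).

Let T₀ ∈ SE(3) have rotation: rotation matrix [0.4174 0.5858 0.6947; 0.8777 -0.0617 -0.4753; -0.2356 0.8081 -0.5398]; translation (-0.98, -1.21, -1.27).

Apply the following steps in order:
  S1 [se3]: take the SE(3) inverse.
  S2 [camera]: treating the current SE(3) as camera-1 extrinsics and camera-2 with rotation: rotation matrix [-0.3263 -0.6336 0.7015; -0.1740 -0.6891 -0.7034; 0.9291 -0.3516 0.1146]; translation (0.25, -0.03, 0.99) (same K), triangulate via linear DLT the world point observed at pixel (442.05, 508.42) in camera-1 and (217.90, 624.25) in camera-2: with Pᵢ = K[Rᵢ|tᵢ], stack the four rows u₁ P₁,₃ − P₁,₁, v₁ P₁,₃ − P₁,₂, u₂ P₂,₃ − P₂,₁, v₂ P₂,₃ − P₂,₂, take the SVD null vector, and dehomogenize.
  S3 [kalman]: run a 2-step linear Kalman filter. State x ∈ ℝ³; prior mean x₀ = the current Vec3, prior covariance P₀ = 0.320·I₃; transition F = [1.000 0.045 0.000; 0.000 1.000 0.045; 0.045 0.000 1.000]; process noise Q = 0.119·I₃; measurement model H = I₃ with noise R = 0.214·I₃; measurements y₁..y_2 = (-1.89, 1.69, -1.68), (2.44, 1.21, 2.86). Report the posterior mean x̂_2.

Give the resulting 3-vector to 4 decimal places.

after S1 (invert_se3): R=[0.4174 0.8777 -0.2356; 0.5858 -0.0617 0.8081; 0.6947 -0.4753 -0.5399], t=(1.1718, 1.5258, -0.5799)
after S2 (triangulate): (1.5004, -1.7167, -1.7016)
after S3 (kf_track): (1.0457, 0.9268, 0.8443)

result = (1.0457, 0.9268, 0.8443)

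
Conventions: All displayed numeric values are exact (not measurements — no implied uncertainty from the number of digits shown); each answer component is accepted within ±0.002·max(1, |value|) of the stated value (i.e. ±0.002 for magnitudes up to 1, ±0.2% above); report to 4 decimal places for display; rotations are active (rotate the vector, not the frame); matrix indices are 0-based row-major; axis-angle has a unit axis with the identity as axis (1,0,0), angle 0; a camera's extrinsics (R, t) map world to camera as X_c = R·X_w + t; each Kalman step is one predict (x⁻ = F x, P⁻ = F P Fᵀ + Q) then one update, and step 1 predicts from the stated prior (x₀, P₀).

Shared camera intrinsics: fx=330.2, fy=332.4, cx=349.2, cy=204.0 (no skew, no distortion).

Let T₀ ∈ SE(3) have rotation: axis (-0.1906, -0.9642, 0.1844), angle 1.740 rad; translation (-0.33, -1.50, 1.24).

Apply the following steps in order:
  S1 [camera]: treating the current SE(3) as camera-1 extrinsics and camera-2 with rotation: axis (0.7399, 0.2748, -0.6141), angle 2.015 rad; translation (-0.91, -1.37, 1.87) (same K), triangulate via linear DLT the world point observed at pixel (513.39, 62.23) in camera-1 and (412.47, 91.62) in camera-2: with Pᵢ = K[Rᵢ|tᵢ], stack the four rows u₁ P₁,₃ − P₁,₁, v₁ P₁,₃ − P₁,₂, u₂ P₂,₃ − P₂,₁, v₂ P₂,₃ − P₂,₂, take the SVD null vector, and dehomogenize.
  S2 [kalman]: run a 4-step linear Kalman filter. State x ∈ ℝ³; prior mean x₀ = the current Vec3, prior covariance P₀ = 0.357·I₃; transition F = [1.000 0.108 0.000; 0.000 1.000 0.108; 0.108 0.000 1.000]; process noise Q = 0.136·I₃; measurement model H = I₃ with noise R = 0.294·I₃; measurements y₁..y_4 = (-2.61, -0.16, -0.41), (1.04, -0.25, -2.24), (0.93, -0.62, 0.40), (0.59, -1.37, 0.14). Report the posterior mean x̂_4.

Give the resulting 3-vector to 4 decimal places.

after S1 (triangulate): (0.7771, 0.3410, -1.4205)
after S2 (kf_track): (0.4792, -0.9076, -0.2207)

result = (0.4792, -0.9076, -0.2207)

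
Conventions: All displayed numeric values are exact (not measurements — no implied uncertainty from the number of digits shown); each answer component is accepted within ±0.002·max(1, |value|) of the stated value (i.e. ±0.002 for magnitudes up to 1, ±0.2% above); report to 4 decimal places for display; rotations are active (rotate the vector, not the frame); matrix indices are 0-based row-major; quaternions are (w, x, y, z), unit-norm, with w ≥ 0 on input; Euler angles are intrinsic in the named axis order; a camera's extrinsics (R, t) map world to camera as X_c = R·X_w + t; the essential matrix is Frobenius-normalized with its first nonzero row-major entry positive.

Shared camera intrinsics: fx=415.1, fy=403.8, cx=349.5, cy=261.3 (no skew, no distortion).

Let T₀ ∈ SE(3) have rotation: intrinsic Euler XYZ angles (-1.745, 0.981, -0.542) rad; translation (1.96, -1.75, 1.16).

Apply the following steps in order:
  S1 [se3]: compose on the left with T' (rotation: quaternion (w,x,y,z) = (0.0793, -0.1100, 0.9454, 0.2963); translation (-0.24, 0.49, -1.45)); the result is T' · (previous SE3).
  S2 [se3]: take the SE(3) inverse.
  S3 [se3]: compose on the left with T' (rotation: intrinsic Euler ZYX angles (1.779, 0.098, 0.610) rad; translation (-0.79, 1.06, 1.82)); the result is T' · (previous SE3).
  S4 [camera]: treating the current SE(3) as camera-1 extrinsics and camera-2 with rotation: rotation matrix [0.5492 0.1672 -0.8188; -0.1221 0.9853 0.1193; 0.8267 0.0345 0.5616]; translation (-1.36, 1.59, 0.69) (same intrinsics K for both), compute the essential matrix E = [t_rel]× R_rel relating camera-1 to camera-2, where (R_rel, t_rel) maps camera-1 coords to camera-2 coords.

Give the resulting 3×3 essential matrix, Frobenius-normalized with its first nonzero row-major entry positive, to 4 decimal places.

matrix = [0.1841 -0.4467 -0.2903; 0.0944 0.2231 0.4438; 0.4628 -0.2971 0.3525]

after S1 (compose_se3): R=[-0.2494 -0.1961 -0.9483; -0.2015 -0.9474 0.2488; -0.9472 0.2531 0.1968], t=(-1.5834, -0.5558, -3.7633)
after S2 (invert_se3): R=[-0.2494 -0.2015 -0.9472; -0.1961 -0.9474 0.2531; -0.9483 0.2488 0.1968], t=(-4.0715, 0.1156, -0.6226)
after S3 (compose_se3): R=[-0.3050 0.9475 0.0960; -0.4071 -0.0386 -0.9126; -0.8609 -0.3174 0.3975], t=(-0.3851, -3.0403, 1.7764)
after S4 (essential): [0.1841 -0.4467 -0.2903; 0.0944 0.2231 0.4438; 0.4628 -0.2971 0.3525]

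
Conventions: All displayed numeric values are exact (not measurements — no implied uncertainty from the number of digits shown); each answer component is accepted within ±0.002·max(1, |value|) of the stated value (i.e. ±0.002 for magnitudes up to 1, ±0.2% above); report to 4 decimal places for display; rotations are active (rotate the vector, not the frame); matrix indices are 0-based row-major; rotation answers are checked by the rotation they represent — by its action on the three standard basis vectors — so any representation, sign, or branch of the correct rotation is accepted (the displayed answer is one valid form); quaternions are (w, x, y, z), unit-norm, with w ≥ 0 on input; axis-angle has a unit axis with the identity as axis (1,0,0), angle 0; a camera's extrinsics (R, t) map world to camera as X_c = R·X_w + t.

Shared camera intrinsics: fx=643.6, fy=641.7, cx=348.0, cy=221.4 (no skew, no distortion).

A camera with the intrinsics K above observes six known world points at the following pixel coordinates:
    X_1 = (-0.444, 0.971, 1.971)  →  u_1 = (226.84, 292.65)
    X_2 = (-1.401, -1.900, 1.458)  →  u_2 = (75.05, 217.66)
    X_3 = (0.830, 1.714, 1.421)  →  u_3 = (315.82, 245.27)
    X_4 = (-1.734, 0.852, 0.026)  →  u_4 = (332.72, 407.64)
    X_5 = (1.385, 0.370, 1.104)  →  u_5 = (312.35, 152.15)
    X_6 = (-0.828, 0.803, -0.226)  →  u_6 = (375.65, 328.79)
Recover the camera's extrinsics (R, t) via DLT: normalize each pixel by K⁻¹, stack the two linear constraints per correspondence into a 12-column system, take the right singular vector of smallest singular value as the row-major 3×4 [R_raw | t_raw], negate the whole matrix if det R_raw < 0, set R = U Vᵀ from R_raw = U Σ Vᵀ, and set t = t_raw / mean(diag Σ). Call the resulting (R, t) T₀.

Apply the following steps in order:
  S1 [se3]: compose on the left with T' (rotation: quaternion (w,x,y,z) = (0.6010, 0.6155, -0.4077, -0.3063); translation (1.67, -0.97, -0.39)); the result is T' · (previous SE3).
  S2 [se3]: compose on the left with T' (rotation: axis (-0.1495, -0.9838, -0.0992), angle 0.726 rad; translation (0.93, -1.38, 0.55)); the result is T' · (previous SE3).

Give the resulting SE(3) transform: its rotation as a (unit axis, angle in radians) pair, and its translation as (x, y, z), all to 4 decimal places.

rotation (axis_angle) = ((-0.8007, 0.4715, 0.3696), 2.8377), translation = (-2.0880, -5.7239, -2.6685)

source (pnp_recover): camera pose = R=[0.2658 0.3268 -0.9069; -0.8016 0.5976 -0.0196; 0.5356 0.7322 0.4208], t=(0.0500, 0.0099, 6.8691)
after S1 (compose_se3): R=[-0.2296 -0.5579 -0.7975; -0.5376 -0.6104 0.5818; -0.8113 0.5623 -0.1598], t=(-4.2631, -4.3791, -0.9930)
after S2 (compose_se3): R=[0.2985 -0.8484 -0.4372; -0.6271 -0.5197 0.5802; -0.7194 0.1010 -0.6872], t=(-2.0880, -5.7239, -2.6685)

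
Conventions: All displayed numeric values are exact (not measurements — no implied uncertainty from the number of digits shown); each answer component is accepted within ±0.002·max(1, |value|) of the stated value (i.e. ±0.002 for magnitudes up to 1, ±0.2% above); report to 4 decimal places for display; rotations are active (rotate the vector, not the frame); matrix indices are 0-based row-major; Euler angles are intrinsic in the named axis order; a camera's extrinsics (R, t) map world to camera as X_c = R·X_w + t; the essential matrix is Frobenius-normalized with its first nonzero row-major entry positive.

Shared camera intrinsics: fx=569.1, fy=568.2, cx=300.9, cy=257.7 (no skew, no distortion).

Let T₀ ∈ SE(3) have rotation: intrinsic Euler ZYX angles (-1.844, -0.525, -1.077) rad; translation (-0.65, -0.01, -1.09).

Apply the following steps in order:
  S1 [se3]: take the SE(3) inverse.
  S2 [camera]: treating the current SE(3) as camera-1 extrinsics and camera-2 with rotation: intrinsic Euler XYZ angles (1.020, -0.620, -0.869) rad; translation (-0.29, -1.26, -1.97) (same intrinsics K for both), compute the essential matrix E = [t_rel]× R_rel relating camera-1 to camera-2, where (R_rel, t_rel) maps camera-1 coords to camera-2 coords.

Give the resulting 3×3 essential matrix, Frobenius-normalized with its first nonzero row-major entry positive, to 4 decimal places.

matrix = [0.0994 -0.2286 0.6617; -0.6583 0.1967 0.1668; 0.0109 -0.0028 -0.0042]

after S1 (invert_se3): R=[-0.2335 -0.8332 0.5012; 0.3373 -0.5529 -0.7620; 0.9120 -0.0088 0.4101], t=(0.3862, -0.6168, 1.0398)
after S2 (essential): [0.0994 -0.2286 0.6617; -0.6583 0.1967 0.1668; 0.0109 -0.0028 -0.0042]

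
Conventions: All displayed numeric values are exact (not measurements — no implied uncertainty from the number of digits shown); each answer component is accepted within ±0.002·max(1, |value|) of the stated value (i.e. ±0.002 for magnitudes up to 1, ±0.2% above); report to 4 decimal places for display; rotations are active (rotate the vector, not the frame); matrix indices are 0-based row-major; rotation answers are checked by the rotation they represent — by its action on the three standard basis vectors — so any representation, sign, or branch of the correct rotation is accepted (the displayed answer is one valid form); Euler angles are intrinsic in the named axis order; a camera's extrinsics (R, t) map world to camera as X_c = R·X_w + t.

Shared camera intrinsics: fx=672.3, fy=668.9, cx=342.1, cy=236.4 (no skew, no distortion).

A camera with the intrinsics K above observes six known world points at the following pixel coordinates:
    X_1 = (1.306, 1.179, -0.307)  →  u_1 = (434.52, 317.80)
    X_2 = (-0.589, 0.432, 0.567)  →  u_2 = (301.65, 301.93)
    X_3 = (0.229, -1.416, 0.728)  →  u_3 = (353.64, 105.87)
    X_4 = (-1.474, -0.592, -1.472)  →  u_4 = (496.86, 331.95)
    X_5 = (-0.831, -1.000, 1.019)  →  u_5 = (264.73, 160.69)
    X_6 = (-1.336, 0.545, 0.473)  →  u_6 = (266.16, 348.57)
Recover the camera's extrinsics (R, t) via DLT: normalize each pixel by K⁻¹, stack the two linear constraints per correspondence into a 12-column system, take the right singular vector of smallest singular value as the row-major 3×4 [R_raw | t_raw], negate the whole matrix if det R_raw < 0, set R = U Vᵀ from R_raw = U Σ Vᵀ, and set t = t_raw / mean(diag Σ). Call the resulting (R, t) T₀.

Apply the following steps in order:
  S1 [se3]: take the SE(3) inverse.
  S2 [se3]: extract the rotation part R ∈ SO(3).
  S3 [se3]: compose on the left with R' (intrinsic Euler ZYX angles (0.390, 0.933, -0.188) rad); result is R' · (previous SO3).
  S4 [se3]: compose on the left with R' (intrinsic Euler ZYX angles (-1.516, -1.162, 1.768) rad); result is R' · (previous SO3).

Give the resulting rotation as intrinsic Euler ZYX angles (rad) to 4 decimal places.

source (pnp_recover): camera pose = R=[0.4710 -0.1480 -0.8696; -0.3167 0.8917 -0.3233; 0.8233 0.4277 0.3731], t=(0.4300, 0.2700, 6.8095)
after S1 (invert_se3): R=[0.4710 -0.3167 0.8233; -0.1480 0.8917 0.4277; -0.8696 -0.3233 0.3731], t=(-5.7234, -3.0893, -2.0797)
after S2 (rot_of_se3): [0.4710 -0.3167 0.8233; -0.1480 0.8917 0.4277; -0.8696 -0.3233 0.3731]
after S3 (compose_so3): [-0.2378 -0.8443 0.4802; -0.4307 0.5348 0.7270; -0.8706 -0.0339 -0.4908]
after S4 (compose_so3): [0.9442 -0.1165 0.3081; -0.0849 0.8178 0.5693; -0.3183 -0.5637 0.7622]

rotation (euler_zyx) = (-0.0897, 0.3239, -0.6367)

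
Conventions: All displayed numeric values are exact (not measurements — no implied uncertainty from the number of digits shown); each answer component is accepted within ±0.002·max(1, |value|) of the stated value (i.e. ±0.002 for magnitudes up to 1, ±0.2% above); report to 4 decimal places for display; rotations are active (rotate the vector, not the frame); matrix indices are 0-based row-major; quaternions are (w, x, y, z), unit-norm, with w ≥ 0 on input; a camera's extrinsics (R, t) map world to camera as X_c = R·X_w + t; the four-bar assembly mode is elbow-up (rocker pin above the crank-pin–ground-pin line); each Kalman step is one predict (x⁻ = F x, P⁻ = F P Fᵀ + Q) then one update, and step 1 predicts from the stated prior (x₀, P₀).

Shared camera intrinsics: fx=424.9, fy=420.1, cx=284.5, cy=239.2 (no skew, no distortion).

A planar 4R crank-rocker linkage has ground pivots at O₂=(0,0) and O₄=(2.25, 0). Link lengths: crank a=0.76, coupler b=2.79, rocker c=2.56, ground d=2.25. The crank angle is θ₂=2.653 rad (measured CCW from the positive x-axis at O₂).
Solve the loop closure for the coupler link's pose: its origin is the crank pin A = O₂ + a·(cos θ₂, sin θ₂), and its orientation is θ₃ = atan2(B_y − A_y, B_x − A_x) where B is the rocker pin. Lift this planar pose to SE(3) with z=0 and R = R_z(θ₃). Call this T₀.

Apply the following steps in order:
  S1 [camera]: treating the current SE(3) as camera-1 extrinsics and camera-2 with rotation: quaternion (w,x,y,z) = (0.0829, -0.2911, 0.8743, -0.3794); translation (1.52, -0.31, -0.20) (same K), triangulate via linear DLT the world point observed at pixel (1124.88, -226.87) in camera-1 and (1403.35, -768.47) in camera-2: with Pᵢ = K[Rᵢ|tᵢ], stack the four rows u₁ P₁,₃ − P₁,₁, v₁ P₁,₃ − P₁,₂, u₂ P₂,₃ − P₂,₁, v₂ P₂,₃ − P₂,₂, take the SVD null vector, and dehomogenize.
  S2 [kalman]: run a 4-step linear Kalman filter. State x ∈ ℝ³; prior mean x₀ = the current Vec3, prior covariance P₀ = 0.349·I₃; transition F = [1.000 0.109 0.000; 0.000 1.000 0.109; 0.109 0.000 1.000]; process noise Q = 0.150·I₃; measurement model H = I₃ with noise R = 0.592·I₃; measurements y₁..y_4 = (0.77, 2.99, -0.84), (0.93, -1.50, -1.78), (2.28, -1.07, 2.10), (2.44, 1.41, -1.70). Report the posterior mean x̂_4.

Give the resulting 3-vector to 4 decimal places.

source (fourbar_fk): coupler pose = R=[0.6946 -0.7194 0.0000; 0.7194 0.6946 0.0000; 0.0000 0.0000 1.0000], t=(-0.6711, 0.3567, 0.0000)
after S1 (triangulate): (0.5104, -1.8766, 0.5225)
after S2 (kf_track): (1.7272, 0.1800, -0.2199)

result = (1.7272, 0.1800, -0.2199)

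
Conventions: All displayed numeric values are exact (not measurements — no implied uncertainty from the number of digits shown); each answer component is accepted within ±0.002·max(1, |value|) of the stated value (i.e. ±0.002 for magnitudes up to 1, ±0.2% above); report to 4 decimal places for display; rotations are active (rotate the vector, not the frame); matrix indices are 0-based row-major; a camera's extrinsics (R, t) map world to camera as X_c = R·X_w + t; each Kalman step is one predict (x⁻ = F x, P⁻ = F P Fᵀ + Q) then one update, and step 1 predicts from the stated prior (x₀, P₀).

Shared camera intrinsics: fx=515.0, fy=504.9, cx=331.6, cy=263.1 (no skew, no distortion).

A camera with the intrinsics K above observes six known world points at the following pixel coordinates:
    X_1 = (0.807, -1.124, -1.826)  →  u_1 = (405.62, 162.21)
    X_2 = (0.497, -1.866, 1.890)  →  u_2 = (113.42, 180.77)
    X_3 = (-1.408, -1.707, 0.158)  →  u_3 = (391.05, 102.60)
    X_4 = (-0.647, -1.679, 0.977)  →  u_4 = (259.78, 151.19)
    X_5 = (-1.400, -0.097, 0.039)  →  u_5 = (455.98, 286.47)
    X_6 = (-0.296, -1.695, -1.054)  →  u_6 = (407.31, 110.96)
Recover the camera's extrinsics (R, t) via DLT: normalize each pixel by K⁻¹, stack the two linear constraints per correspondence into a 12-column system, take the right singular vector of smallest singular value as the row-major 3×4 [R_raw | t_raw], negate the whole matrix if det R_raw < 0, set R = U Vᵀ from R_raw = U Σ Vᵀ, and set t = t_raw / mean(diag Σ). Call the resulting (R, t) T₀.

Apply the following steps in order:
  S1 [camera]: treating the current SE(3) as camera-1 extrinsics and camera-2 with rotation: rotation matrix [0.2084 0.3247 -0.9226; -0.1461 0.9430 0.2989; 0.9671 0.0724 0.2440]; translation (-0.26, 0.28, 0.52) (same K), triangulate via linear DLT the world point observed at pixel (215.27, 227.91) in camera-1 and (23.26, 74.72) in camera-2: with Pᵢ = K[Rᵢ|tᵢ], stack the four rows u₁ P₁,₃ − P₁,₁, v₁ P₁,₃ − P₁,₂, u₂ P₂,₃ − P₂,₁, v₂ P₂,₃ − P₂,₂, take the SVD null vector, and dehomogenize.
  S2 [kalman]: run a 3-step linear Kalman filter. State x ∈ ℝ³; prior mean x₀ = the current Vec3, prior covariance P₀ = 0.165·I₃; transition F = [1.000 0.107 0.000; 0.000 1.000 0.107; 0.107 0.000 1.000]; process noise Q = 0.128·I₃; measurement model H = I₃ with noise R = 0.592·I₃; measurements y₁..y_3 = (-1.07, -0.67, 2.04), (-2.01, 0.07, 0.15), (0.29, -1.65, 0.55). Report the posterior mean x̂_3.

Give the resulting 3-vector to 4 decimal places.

result = (-0.2823, -0.8785, 0.7293)

source (pnp_recover): camera pose = R=[-0.5391 0.3089 -0.7835; 0.0164 0.9340 0.3569; 0.8421 0.1796 -0.5086], t=(0.3501, 0.2999, 5.5402)
after S1 (triangulate): (1.2915, -1.1151, 0.8472)
after S2 (kf_track): (-0.2823, -0.8785, 0.7293)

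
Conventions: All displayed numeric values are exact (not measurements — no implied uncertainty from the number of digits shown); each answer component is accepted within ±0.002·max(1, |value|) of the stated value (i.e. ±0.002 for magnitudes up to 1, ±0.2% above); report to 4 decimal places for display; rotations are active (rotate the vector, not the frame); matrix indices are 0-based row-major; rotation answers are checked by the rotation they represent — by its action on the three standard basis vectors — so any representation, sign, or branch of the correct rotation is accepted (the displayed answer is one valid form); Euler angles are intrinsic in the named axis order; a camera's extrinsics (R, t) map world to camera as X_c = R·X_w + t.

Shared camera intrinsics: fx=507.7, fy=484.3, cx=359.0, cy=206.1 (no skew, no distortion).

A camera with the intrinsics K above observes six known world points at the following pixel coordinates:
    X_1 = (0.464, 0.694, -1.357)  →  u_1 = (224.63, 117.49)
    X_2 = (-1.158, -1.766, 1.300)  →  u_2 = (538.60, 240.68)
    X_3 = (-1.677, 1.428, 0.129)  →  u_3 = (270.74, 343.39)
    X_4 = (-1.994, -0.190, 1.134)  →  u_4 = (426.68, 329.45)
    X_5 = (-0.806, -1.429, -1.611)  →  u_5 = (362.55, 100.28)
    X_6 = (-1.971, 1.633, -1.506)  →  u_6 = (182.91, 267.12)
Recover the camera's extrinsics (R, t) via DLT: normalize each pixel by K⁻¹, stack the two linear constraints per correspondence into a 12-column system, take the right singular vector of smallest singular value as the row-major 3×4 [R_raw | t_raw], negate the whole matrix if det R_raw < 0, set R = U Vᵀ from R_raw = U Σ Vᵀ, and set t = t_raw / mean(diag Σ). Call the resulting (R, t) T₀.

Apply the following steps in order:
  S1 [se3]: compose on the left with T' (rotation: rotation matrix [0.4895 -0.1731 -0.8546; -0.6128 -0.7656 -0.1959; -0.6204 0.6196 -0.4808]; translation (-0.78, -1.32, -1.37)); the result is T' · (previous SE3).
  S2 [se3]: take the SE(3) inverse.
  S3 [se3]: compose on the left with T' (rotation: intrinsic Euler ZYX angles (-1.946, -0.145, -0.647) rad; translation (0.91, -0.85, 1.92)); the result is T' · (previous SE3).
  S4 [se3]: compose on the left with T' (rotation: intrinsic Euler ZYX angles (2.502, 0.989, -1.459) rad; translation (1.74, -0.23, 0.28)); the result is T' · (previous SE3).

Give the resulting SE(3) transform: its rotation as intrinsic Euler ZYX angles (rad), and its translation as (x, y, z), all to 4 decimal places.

rotation (euler_zyx) = (3.1394, -0.5678, 2.1571), translation = (-4.7634, 3.6606, 2.5607)

source (pnp_recover): camera pose = R=[0.0790 -0.7461 0.6611; -0.5338 0.5284 0.6602; -0.8419 -0.4050 -0.3565], t=(0.1100, -0.1000, 4.9797)
after S1 (compose_se3): R=[0.8506 -0.1105 0.5141; 0.5252 0.1320 -0.8407; 0.0251 0.9851 0.1703], t=(-4.9648, -2.2864, -3.8946)
after S2 (invert_se3): R=[0.8506 0.5252 0.0251; -0.1105 0.1320 0.9851; 0.5141 -0.8407 0.1703], t=(5.5216, 3.5894, 1.2934)
after S3 (compose_se3): R=[-0.0770 -0.6037 0.7935; -0.8003 -0.4373 -0.4103; 0.5947 -0.6666 -0.4495], t=(2.2380, -7.4210, 1.5980)
after S4 (compose_se3): R=[-0.8431 0.4492 -0.2957; 0.0019 0.5523 0.8337; 0.5378 0.7023 -0.4664], t=(-4.7634, 3.6606, 2.5607)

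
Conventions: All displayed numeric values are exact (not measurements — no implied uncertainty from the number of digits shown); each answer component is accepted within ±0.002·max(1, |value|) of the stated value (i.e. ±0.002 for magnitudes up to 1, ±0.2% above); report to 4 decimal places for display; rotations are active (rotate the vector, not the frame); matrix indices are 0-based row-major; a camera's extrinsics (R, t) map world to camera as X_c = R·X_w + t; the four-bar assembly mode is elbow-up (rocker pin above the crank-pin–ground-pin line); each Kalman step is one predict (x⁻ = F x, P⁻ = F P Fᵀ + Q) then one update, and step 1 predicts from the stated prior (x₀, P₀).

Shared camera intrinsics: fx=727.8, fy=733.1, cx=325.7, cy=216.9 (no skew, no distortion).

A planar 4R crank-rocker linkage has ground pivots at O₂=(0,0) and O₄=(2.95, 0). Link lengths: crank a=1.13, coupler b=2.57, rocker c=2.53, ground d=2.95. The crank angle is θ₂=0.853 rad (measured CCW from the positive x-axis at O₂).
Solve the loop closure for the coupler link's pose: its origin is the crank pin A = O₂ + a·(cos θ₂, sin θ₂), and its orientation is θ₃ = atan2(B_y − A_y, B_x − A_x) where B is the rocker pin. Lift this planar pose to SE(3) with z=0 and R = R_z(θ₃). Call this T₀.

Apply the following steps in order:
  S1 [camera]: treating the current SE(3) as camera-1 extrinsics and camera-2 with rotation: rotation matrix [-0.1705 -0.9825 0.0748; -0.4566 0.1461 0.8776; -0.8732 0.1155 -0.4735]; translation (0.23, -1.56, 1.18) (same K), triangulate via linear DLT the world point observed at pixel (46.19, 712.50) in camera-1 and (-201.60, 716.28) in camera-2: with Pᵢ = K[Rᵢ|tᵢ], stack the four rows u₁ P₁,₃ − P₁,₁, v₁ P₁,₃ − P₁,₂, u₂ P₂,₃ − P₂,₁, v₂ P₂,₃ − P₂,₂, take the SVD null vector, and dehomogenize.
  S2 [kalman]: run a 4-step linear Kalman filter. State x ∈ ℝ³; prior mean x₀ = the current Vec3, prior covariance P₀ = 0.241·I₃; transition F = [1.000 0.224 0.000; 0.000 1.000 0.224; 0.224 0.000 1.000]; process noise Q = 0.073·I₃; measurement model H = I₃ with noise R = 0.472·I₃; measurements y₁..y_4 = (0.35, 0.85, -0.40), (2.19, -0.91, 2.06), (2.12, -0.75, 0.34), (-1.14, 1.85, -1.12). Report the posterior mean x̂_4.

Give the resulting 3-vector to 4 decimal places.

result = (0.3838, 0.8157, 0.3870)

source (fourbar_fk): coupler pose = R=[0.7613 -0.6484 0.0000; 0.6484 0.7613 0.0000; 0.0000 0.0000 1.0000], t=(0.7432, 0.8512, 0.0000)
after S1 (triangulate): (-0.8274, 1.3528, 1.9889)
after S2 (kf_track): (0.3838, 0.8157, 0.3870)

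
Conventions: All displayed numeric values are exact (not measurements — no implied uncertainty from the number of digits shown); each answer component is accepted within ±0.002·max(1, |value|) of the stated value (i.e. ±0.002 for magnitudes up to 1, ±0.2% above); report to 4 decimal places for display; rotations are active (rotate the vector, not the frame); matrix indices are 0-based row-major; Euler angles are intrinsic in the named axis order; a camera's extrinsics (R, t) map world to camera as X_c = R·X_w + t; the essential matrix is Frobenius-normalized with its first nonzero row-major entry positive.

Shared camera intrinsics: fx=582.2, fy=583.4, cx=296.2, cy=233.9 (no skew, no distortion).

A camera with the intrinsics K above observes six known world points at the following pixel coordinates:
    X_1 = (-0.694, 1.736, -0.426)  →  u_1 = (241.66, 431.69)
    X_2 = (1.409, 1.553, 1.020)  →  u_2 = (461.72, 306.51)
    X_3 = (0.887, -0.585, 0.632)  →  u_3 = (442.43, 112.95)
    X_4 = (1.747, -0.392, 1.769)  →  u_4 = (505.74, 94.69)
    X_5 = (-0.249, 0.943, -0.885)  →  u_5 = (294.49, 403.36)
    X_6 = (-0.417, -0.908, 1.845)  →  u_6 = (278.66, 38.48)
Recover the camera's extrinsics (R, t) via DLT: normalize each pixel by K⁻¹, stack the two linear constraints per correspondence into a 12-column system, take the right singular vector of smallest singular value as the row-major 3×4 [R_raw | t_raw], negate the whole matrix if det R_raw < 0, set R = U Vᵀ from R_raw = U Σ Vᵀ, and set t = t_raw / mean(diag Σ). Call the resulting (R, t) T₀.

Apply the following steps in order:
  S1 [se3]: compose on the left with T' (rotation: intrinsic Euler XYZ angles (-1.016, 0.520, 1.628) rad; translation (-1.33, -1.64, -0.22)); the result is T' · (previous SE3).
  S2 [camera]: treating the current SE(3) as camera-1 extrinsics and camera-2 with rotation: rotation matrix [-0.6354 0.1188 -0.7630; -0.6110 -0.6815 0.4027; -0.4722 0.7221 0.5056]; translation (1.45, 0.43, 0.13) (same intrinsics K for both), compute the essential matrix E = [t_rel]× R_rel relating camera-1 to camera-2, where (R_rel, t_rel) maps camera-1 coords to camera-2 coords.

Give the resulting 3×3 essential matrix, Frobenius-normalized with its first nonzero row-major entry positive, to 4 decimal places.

matrix = [0.3375 -0.2429 0.2010; 0.2581 0.0131 -0.6523; 0.4487 -0.2844 0.1106]

source (pnp_recover): camera pose = R=[0.9999 0.0080 0.0116; -0.0013 0.8688 -0.4951; -0.0140 0.4950 0.8688], t=(0.2400, -0.1100, 4.2501)
after S1 (compose_se3): R=[-0.0555 -0.5072 0.8600; 0.5392 0.7098 0.4534; -0.8404 0.4889 0.2341], t=(0.8652, 1.5840, 1.4887)
after S2 (essential): [0.3375 -0.2429 0.2010; 0.2581 0.0131 -0.6523; 0.4487 -0.2844 0.1106]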